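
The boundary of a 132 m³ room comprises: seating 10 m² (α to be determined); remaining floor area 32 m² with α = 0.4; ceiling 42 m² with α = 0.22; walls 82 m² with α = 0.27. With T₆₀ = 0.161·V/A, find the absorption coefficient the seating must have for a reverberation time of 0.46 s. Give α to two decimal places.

0.20

Required total absorption A = 0.161·132/0.46 = 46.20 m².
Absorption from the other surfaces = 32·0.4 + 42·0.22 + 82·0.27 = 44.18 m², so the seating must supply 2.02 m² over 10 m².
α = 2.02/10 = 0.202.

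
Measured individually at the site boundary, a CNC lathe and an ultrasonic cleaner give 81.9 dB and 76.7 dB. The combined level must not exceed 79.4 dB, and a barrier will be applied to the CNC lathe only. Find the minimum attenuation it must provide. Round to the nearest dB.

6 dB

Everything except the CNC lathe sums to 10^(76.7/10) = 4.677e+07 in linear terms, 76.70 dB.
The limit corresponds to 10^(79.4/10) = 8.710e+07; subtracting the fixed part leaves 4.032e+07 for the CNC lathe, i.e. 76.06 dB.
Required insertion loss = 81.9 − 76.06 = 5.84 dB.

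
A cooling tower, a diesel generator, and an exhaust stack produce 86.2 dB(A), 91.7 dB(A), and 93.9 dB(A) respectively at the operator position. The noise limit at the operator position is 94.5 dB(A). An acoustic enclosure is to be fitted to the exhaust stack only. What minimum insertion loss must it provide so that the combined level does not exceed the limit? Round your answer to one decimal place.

4.3 dB

Fixed contribution from the other sources: Σ 10^(L/10) = 10^(86.2/10) + 10^(91.7/10) = 1.896e+09 (92.78 dB(A)).
To meet 94.5 dB(A) overall, the treated exhaust stack may contribute at most 10^(94.5/10) − 1.896e+09 = 9.224e+08, i.e. 89.65 dB(A).
Required insertion loss = 93.9 − 89.65 = 4.25 dB.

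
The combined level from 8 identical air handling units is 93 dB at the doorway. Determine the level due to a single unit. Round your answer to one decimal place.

84.0 dB

For N identical incoherent sources L_total = L₁ + 10·log₁₀ N, so L₁ = 93 − 10·log₁₀(8) = 93 − 9.031.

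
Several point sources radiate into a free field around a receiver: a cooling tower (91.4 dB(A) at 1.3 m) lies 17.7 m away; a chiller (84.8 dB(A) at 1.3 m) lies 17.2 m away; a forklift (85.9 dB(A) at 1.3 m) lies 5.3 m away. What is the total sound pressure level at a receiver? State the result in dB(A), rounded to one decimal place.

Apply inverse-square spreading to bring every level to the receiver, then sum 10^(L/10).
cooling tower: 91.4 − 20·log₁₀(17.7/1.3) = 91.4 − 22.68 = 68.72 dB(A).
chiller: 84.8 − 20·log₁₀(17.2/1.3) = 84.8 − 22.43 = 62.37 dB(A).
forklift: 85.9 − 20·log₁₀(5.3/1.3) = 85.9 − 12.21 = 73.69 dB(A).
Σ 10^(L/10) = 3.258e+07 → L_total = 10·log₁₀(3.258e+07) = 75.13 dB(A).

75.1 dB(A)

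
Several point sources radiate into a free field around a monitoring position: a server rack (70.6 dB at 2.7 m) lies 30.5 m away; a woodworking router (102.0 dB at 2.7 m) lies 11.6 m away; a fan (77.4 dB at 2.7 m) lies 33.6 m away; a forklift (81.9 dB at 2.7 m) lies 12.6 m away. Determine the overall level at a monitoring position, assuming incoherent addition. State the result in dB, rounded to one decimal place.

First find each source's level at the receiver (point-source: −20·log₁₀(r/r_ref)), then combine on an intensity basis.
server rack: 70.6 − 20·log₁₀(30.5/2.7) = 70.6 − 21.06 = 49.54 dB.
woodworking router: 102.0 − 20·log₁₀(11.6/2.7) = 102.0 − 12.66 = 89.34 dB.
fan: 77.4 − 20·log₁₀(33.6/2.7) = 77.4 − 21.90 = 55.50 dB.
forklift: 81.9 − 20·log₁₀(12.6/2.7) = 81.9 − 13.38 = 68.52 dB.
Σ 10^(L/10) = 8.662e+08 → L_total = 10·log₁₀(8.662e+08) = 89.38 dB.

89.4 dB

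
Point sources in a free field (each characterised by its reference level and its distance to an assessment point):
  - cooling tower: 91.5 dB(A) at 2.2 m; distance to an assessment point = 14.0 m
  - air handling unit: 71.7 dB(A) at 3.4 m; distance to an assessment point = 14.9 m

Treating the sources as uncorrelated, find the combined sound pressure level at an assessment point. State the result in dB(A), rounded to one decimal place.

75.5 dB(A)

First find each source's level at the receiver (point-source: −20·log₁₀(r/r_ref)), then combine on an intensity basis.
cooling tower: 91.5 − 20·log₁₀(14.0/2.2) = 91.5 − 16.07 = 75.43 dB(A).
air handling unit: 71.7 − 20·log₁₀(14.9/3.4) = 71.7 − 12.83 = 58.87 dB(A).
Σ 10^(L/10) = 3.565e+07 → L_total = 10·log₁₀(3.565e+07) = 75.52 dB(A).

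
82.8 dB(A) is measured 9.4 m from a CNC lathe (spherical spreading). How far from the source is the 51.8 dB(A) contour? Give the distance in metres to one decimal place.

The 31.0 dB drop corresponds to a distance ratio of 10^(31.0/20) for a point source.
r₂ = 9.4·10^((82.8−51.8)/20) = 9.4·10^(31.0/20) = 333.52 m.

333.5 m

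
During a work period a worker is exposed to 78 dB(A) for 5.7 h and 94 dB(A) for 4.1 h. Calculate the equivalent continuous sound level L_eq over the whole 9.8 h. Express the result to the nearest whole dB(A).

90 dB(A)

The energy average is taken in the linear domain: L_eq = 10·log₁₀[(Σ tᵢ·10^(Lᵢ/10))/T], T = 9.8 h.
Σ tᵢ·10^(Lᵢ/10) = 5.7·10^(78/10) + 4.1·10^(94/10) = 1.066e+10.
L_eq = 10·log₁₀(1.066e+10/9.8) = 90.36 dB(A).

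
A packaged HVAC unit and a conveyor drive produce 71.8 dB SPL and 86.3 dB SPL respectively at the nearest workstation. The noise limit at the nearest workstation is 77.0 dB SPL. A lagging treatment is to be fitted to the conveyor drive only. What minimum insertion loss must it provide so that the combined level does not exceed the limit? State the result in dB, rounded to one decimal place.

10.9 dB

The untreated sources together contribute 10^(71.8/10) = 1.514e+07, i.e. 71.80 dB SPL.
The limit corresponds to 10^(77.0/10) = 5.012e+07; subtracting the fixed part leaves 3.498e+07 for the conveyor drive, i.e. 75.44 dB SPL.
Required insertion loss = 86.3 − 75.44 = 10.86 dB.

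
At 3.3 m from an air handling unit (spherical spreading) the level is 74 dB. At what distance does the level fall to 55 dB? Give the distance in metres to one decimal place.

The 19.0 dB drop corresponds to a distance ratio of 10^(19.0/20) for a point source.
r₂ = 3.3·10^((74−55)/20) = 3.3·10^(19.0/20) = 29.41 m.

29.4 m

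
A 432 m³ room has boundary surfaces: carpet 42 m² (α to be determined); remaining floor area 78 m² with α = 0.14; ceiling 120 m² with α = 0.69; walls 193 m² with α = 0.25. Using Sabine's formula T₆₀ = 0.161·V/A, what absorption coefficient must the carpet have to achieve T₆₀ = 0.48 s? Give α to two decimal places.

0.07

Required total absorption A = 0.161·432/0.48 = 144.90 m².
Absorption from the other surfaces = 78·0.14 + 120·0.69 + 193·0.25 = 141.97 m², so the carpet must supply 2.93 m² over 42 m².
α = 2.93/42 = 0.070.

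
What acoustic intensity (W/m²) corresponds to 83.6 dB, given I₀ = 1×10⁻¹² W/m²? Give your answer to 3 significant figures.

0.000229 W/m²

I/I₀ = 10^(83.6/10) = 2.291e+08, so I = 2.291e+08 × 10⁻¹² W/m².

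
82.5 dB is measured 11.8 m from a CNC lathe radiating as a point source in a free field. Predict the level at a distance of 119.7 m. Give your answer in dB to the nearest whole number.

62 dB

Spherical spreading from a point source gives a 20·log₁₀(r₂/r₁) drop.
L₂ = 82.5 − 20·log₁₀(119.7/11.8) = 82.5 − 20.124 = 62.38 dB.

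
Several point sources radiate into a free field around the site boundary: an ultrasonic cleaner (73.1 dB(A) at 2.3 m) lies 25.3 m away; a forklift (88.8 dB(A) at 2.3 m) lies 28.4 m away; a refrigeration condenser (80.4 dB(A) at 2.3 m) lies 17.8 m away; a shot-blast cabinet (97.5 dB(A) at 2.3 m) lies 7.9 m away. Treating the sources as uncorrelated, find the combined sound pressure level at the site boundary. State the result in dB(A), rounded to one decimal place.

86.8 dB(A)

First find each source's level at the receiver (point-source: −20·log₁₀(r/r_ref)), then combine on an intensity basis.
ultrasonic cleaner: 73.1 − 20·log₁₀(25.3/2.3) = 73.1 − 20.83 = 52.27 dB(A).
forklift: 88.8 − 20·log₁₀(28.4/2.3) = 88.8 − 21.83 = 66.97 dB(A).
refrigeration condenser: 80.4 − 20·log₁₀(17.8/2.3) = 80.4 − 17.77 = 62.63 dB(A).
shot-blast cabinet: 97.5 − 20·log₁₀(7.9/2.3) = 97.5 − 10.72 = 86.78 dB(A).
Σ 10^(L/10) = 4.836e+08 → L_total = 10·log₁₀(4.836e+08) = 86.85 dB(A).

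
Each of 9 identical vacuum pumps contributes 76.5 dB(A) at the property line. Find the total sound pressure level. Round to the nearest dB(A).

With 9 equal, uncorrelated contributions the intensity is 9× that of one unit, giving a rise of 10·log₁₀ 9.
L_total = 76.5 + 10·log₁₀(9) = 76.5 + 9.542 = 86.04 dB(A).

86 dB(A)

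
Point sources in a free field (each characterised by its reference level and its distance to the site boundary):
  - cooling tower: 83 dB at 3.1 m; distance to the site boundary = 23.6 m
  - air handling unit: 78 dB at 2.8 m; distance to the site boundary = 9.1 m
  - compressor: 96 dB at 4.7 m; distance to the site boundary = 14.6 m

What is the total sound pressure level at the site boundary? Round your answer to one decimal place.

First find each source's level at the receiver (point-source: −20·log₁₀(r/r_ref)), then combine on an intensity basis.
cooling tower: 83 − 20·log₁₀(23.6/3.1) = 83 − 17.63 = 65.37 dB.
air handling unit: 78 − 20·log₁₀(9.1/2.8) = 78 − 10.24 = 67.76 dB.
compressor: 96 − 20·log₁₀(14.6/4.7) = 96 − 9.85 = 86.15 dB.
Σ 10^(L/10) = 4.220e+08 → L_total = 10·log₁₀(4.220e+08) = 86.25 dB.

86.3 dB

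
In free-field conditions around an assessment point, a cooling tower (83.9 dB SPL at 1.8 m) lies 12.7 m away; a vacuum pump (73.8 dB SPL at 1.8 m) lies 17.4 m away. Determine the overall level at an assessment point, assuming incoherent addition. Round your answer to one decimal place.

Apply inverse-square spreading to bring every level to the receiver, then sum 10^(L/10).
cooling tower: 83.9 − 20·log₁₀(12.7/1.8) = 83.9 − 16.97 = 66.93 dB SPL.
vacuum pump: 73.8 − 20·log₁₀(17.4/1.8) = 73.8 − 19.71 = 54.09 dB SPL.
Σ 10^(L/10) = 5.188e+06 → L_total = 10·log₁₀(5.188e+06) = 67.15 dB SPL.

67.1 dB SPL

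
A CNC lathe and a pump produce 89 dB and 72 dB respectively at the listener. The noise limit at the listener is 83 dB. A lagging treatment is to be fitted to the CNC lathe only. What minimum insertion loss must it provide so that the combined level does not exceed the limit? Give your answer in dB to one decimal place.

6.4 dB

The untreated sources together contribute 10^(72/10) = 1.585e+07, i.e. 72.00 dB.
The limit corresponds to 10^(83/10) = 1.995e+08; subtracting the fixed part leaves 1.837e+08 for the CNC lathe, i.e. 82.64 dB.
So the CNC lathe must be reduced from 89 to 82.64 dB: IL = 6.36 dB.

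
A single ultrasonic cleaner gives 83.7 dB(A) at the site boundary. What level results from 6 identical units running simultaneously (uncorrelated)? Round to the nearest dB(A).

N identical incoherent sources raise the level by 10·log₁₀ N.
L_total = 83.7 + 10·log₁₀(6) = 83.7 + 7.782 = 91.48 dB(A).

91 dB(A)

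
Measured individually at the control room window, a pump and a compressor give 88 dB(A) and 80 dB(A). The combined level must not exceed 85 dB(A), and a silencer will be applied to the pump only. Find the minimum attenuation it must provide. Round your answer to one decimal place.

The untreated sources together contribute 10^(80/10) = 1.000e+08, i.e. 80.00 dB(A).
The limit corresponds to 10^(85/10) = 3.162e+08; subtracting the fixed part leaves 2.162e+08 for the pump, i.e. 83.35 dB(A).
So the pump must be reduced from 88 to 83.35 dB(A): IL = 4.65 dB.

4.7 dB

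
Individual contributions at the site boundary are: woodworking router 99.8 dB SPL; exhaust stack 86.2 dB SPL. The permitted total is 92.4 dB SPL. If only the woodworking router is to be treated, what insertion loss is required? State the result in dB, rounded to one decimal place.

The untreated sources together contribute 10^(86.2/10) = 4.169e+08, i.e. 86.20 dB SPL.
The limit corresponds to 10^(92.4/10) = 1.738e+09; subtracting the fixed part leaves 1.321e+09 for the woodworking router, i.e. 91.21 dB SPL.
So the woodworking router must be reduced from 99.8 to 91.21 dB SPL: IL = 8.59 dB.

8.6 dB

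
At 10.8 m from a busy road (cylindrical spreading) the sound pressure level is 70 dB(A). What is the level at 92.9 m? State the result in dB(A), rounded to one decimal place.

60.7 dB(A)

For a line source, L₂ = L₁ − 10·log₁₀(r₂/r₁).
L₂ = 70 − 10·log₁₀(92.9/10.8) = 70 − 9.346 = 60.65 dB(A).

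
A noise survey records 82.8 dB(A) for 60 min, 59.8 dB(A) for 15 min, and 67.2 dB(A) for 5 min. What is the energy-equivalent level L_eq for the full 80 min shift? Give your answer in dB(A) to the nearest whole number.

L_eq = 10·log₁₀[(1/T)·Σ tᵢ·10^(Lᵢ/10)] with T = 80 min.
Σ tᵢ·10^(Lᵢ/10) = 60·10^(82.8/10) + 15·10^(59.8/10) + 5·10^(67.2/10) = 1.147e+10.
L_eq = 10·log₁₀(1.147e+10/80) = 81.57 dB(A).

82 dB(A)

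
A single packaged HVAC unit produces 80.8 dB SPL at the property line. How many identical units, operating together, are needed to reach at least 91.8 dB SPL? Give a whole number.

N identical sources give L₁ + 10·log₁₀ N, so require 10·log₁₀ N ≥ 91.8 − 80.8 = 11.0 dB.
N ≥ 10^(11.0/10) = 12.589, so N = 13.

13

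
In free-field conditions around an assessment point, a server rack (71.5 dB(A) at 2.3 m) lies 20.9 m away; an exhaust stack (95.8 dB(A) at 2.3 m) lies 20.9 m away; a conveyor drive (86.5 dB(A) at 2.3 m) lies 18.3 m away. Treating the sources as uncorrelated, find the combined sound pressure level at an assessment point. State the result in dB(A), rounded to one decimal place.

Apply inverse-square spreading to bring every level to the receiver, then sum 10^(L/10).
server rack: 71.5 − 20·log₁₀(20.9/2.3) = 71.5 − 19.17 = 52.33 dB(A).
exhaust stack: 95.8 − 20·log₁₀(20.9/2.3) = 95.8 − 19.17 = 76.63 dB(A).
conveyor drive: 86.5 − 20·log₁₀(18.3/2.3) = 86.5 − 18.01 = 68.49 dB(A).
Σ 10^(L/10) = 5.327e+07 → L_total = 10·log₁₀(5.327e+07) = 77.26 dB(A).

77.3 dB(A)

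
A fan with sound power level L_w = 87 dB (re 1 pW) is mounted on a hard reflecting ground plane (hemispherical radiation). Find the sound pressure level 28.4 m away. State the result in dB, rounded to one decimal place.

The power spreads over a hemisphere of area 2π·r², so L_p = L_w − 10·log₁₀(2π·r²).
2π·r² = 5068 m², 10·log₁₀ of that is 37.048 dB.
L_p = 87 − 37.048 = 49.95 dB.

50.0 dB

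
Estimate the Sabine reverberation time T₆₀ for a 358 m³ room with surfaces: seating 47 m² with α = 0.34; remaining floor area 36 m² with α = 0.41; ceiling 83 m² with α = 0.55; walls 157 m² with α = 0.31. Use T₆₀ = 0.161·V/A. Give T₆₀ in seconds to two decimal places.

A = Σ Sᵢαᵢ = 47·0.34 + 36·0.41 + 83·0.55 + 157·0.31 = 125.06 m².
T₆₀ = 0.161·V/A = 0.161·358/125.06 = 0.461 s.

0.46 s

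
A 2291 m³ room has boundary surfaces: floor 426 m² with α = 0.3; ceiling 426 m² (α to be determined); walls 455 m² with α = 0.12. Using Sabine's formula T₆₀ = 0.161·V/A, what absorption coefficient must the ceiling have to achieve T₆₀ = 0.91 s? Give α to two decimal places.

From T₆₀ = 0.161·V/A, the target T₆₀ = 0.91 s needs A = 0.161·2291/0.91 = 405.33 m².
Absorption from the other surfaces = 426·0.3 + 455·0.12 = 182.40 m², so the ceiling must supply 222.93 m² over 426 m².
α = 222.93/426 = 0.523.

0.52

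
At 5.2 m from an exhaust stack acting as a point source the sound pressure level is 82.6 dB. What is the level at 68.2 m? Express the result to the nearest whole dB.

For a point source, L₂ = L₁ − 20·log₁₀(r₂/r₁).
L₂ = 82.6 − 20·log₁₀(68.2/5.2) = 82.6 − 22.356 = 60.24 dB.

60 dB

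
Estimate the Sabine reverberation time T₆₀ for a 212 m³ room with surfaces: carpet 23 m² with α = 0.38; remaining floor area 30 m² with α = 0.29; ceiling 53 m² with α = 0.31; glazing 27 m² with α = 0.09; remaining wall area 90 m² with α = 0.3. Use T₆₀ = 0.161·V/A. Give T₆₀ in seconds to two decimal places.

0.54 s

Total absorption A = 23·0.38 + 30·0.29 + 53·0.31 + 27·0.09 + 90·0.3 = 63.30 m² sabins.
T₆₀ = 0.161·V/A = 0.161·212/63.30 = 0.539 s.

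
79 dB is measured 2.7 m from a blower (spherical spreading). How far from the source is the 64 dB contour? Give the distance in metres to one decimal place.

15.2 m

Point-source spreading drops the level by 20·log₁₀(r₂/r₁); inverting, r₂/r₁ = 10^(ΔL/20).
r₂ = 2.7·10^((79−64)/20) = 2.7·10^(15.0/20) = 15.18 m.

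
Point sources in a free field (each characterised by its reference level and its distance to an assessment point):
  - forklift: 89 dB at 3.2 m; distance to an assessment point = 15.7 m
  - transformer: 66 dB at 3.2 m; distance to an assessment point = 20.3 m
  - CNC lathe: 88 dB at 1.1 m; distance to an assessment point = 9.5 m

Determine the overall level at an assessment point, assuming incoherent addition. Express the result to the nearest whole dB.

76 dB

Apply inverse-square spreading to bring every level to the receiver, then sum 10^(L/10).
forklift: 89 − 20·log₁₀(15.7/3.2) = 89 − 13.81 = 75.19 dB.
transformer: 66 − 20·log₁₀(20.3/3.2) = 66 − 16.05 = 49.95 dB.
CNC lathe: 88 − 20·log₁₀(9.5/1.1) = 88 − 18.73 = 69.27 dB.
Σ 10^(L/10) = 4.156e+07 → L_total = 10·log₁₀(4.156e+07) = 76.19 dB.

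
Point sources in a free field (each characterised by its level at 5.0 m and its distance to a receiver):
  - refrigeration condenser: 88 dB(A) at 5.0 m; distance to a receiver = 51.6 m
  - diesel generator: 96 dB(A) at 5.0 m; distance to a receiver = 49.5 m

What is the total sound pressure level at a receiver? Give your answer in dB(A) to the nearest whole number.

77 dB(A)

First find each source's level at the receiver (point-source: −20·log₁₀(r/r_ref)), then combine on an intensity basis.
refrigeration condenser: 88 − 20·log₁₀(51.6/5.0) = 88 − 20.27 = 67.73 dB(A).
diesel generator: 96 − 20·log₁₀(49.5/5.0) = 96 − 19.91 = 76.09 dB(A).
Σ 10^(L/10) = 4.654e+07 → L_total = 10·log₁₀(4.654e+07) = 76.68 dB(A).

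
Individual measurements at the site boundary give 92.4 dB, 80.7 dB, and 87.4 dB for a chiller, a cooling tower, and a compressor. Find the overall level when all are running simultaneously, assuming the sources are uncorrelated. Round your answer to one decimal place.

93.8 dB

Incoherent sources combine by intensity addition: L_total = 10·log₁₀(Σ 10^(L_i/10)).
Σ 10^(L/10) = 10^(92.4/10) + 10^(80.7/10) + 10^(87.4/10) = 2.405e+09.
L_total = 10·log₁₀(2.405e+09) = 93.81 dB.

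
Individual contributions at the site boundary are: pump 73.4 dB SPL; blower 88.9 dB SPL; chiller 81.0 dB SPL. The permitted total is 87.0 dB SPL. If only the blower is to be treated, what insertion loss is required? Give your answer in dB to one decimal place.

3.4 dB

The untreated sources together contribute 10^(73.4/10) + 10^(81.0/10) = 1.478e+08, i.e. 81.70 dB SPL.
The limit corresponds to 10^(87.0/10) = 5.012e+08; subtracting the fixed part leaves 3.534e+08 for the blower, i.e. 85.48 dB SPL.
So the blower must be reduced from 88.9 to 85.48 dB SPL: IL = 3.42 dB.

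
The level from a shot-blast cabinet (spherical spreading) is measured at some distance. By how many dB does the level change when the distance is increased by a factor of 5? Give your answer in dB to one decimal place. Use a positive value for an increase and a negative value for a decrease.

A point source loses 6 dB per doubling of distance; generally ΔL = −20·log₁₀(r₂/r₁).
ΔL = −20·log₁₀(5) = -13.98 dB.

-14.0 dB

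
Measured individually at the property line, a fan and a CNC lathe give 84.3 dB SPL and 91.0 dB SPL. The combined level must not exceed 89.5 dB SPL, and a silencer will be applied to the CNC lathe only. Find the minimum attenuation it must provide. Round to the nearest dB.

3 dB

Fixed contribution from the other source: Σ 10^(L/10) = 10^(84.3/10) = 2.692e+08 (84.30 dB SPL).
The limit corresponds to 10^(89.5/10) = 8.913e+08; subtracting the fixed part leaves 6.221e+08 for the CNC lathe, i.e. 87.94 dB SPL.
So the CNC lathe must be reduced from 91.0 to 87.94 dB SPL: IL = 3.06 dB.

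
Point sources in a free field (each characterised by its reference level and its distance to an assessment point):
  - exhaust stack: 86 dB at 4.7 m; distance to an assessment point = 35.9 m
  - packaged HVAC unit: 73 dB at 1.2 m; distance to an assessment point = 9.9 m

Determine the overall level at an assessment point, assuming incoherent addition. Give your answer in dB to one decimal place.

First find each source's level at the receiver (point-source: −20·log₁₀(r/r_ref)), then combine on an intensity basis.
exhaust stack: 86 − 20·log₁₀(35.9/4.7) = 86 − 17.66 = 68.34 dB.
packaged HVAC unit: 73 − 20·log₁₀(9.9/1.2) = 73 − 18.33 = 54.67 dB.
Σ 10^(L/10) = 7.117e+06 → L_total = 10·log₁₀(7.117e+06) = 68.52 dB.

68.5 dB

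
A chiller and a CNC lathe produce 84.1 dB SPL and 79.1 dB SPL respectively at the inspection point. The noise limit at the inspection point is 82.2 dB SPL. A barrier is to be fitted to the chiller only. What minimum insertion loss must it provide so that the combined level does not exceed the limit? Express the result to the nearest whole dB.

The untreated sources together contribute 10^(79.1/10) = 8.128e+07, i.e. 79.10 dB SPL.
The limit corresponds to 10^(82.2/10) = 1.660e+08; subtracting the fixed part leaves 8.468e+07 for the chiller, i.e. 79.28 dB SPL.
So the chiller must be reduced from 84.1 to 79.28 dB SPL: IL = 4.82 dB.

5 dB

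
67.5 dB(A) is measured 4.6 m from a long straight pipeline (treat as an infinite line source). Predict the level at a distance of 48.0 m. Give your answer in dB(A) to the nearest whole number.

Cylindrical spreading from a line source gives a 10·log₁₀(r₂/r₁) drop.
L₂ = 67.5 − 10·log₁₀(48.0/4.6) = 67.5 − 10.185 = 57.32 dB(A).

57 dB(A)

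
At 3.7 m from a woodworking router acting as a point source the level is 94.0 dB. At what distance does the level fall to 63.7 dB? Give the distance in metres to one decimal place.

For a point source L₁ − L₂ = 20·log₁₀(r₂/r₁), so r₂ = r₁·10^((L₁−L₂)/20).
r₂ = 3.7·10^((94.0−63.7)/20) = 3.7·10^(30.3/20) = 121.12 m.

121.1 m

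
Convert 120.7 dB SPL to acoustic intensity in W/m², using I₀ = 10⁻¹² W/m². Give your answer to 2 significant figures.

1.2 W/m²

L = 10·log₁₀(I/I₀) ⇒ I = I₀·10^(L/10) = 10⁻¹² × 10^12.07.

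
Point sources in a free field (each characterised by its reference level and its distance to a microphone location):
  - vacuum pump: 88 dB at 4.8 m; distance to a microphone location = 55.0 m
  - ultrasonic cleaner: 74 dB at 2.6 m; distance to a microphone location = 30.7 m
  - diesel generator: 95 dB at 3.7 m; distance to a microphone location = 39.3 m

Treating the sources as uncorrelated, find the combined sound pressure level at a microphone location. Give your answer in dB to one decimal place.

75.2 dB

First find each source's level at the receiver (point-source: −20·log₁₀(r/r_ref)), then combine on an intensity basis.
vacuum pump: 88 − 20·log₁₀(55.0/4.8) = 88 − 21.18 = 66.82 dB.
ultrasonic cleaner: 74 − 20·log₁₀(30.7/2.6) = 74 − 21.44 = 52.56 dB.
diesel generator: 95 − 20·log₁₀(39.3/3.7) = 95 − 20.52 = 74.48 dB.
Σ 10^(L/10) = 3.302e+07 → L_total = 10·log₁₀(3.302e+07) = 75.19 dB.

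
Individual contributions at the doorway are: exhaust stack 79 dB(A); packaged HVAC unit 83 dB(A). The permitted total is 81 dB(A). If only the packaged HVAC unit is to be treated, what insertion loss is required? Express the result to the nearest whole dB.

Everything except the packaged HVAC unit sums to 10^(79/10) = 7.943e+07 in linear terms, 79.00 dB(A).
The limit corresponds to 10^(81/10) = 1.259e+08; subtracting the fixed part leaves 4.646e+07 for the packaged HVAC unit, i.e. 76.67 dB(A).
Required insertion loss = 83 − 76.67 = 6.33 dB.

6 dB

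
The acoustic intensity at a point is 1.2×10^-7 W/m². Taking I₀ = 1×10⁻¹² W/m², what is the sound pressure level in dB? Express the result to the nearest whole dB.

51 dB

L = 10·log₁₀(I/I₀) = 10·log₁₀(1.2×10^-7/10⁻¹²) = 10·log₁₀(1.2×10^5).
L = 10·(0.0792 + 5) = 50.79 dB.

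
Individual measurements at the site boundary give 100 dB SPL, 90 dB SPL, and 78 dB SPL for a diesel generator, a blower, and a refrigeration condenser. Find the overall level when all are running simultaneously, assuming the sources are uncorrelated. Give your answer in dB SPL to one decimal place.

100.4 dB SPL

Incoherent sources combine by intensity addition: L_total = 10·log₁₀(Σ 10^(L_i/10)).
Σ 10^(L/10) = 10^(100/10) + 10^(90/10) + 10^(78/10) = 1.106e+10.
L_total = 10·log₁₀(1.106e+10) = 100.44 dB SPL.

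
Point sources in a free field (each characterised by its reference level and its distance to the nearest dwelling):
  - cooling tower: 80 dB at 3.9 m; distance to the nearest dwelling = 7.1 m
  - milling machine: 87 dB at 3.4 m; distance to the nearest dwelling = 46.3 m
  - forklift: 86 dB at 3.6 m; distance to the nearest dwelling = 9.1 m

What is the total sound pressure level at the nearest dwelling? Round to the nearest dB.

80 dB

First find each source's level at the receiver (point-source: −20·log₁₀(r/r_ref)), then combine on an intensity basis.
cooling tower: 80 − 20·log₁₀(7.1/3.9) = 80 − 5.20 = 74.80 dB.
milling machine: 87 − 20·log₁₀(46.3/3.4) = 87 − 22.68 = 64.32 dB.
forklift: 86 − 20·log₁₀(9.1/3.6) = 86 − 8.05 = 77.95 dB.
Σ 10^(L/10) = 9.518e+07 → L_total = 10·log₁₀(9.518e+07) = 79.79 dB.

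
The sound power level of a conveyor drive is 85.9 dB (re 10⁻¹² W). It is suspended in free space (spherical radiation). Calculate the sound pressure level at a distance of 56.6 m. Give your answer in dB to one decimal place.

L_p = L_w − 10·log₁₀(4π·r²) with r = 56.6 m.
4π·r² = 4.026e+04 m², 10·log₁₀ of that is 46.048 dB.
L_p = 85.9 − 46.048 = 39.85 dB.

39.9 dB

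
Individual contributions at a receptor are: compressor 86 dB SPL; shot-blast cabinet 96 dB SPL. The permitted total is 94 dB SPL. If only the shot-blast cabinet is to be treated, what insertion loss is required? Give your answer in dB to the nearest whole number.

3 dB

Fixed contribution from the other source: Σ 10^(L/10) = 10^(86/10) = 3.981e+08 (86.00 dB SPL).
The limit corresponds to 10^(94/10) = 2.512e+09; subtracting the fixed part leaves 2.114e+09 for the shot-blast cabinet, i.e. 93.25 dB SPL.
Required insertion loss = 96 − 93.25 = 2.75 dB.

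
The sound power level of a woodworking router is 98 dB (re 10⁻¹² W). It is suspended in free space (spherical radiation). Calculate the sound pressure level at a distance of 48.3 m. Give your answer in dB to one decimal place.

53.3 dB

Free-field spherical radiation: L_p = L_w − 10·log₁₀(4π·r²), r = 48.3 m.
4π·r² = 2.932e+04 m², 10·log₁₀ of that is 44.671 dB.
L_p = 98 − 44.671 = 53.33 dB.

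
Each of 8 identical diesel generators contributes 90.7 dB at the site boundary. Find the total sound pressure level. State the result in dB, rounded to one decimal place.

99.7 dB

With 8 equal, uncorrelated contributions the intensity is 8× that of one unit, giving a rise of 10·log₁₀ 8.
L_total = 90.7 + 10·log₁₀(8) = 90.7 + 9.031 = 99.73 dB.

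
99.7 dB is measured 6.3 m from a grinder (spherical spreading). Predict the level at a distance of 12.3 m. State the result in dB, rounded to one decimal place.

93.9 dB

Spherical spreading from a point source gives a 20·log₁₀(r₂/r₁) drop.
L₂ = 99.7 − 20·log₁₀(12.3/6.3) = 99.7 − 5.811 = 93.89 dB.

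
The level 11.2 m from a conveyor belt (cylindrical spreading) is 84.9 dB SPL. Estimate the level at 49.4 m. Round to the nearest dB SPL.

For a line source, L₂ = L₁ − 10·log₁₀(r₂/r₁).
L₂ = 84.9 − 10·log₁₀(49.4/11.2) = 84.9 − 6.445 = 78.45 dB SPL.

78 dB SPL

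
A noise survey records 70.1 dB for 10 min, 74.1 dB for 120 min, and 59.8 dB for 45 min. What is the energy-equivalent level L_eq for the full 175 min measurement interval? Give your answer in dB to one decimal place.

Weight each interval's intensity by its duration and average over T = 175 min:
Σ tᵢ·10^(Lᵢ/10) = 10·10^(70.1/10) + 120·10^(74.1/10) + 45·10^(59.8/10) = 3.230e+09.
L_eq = 10·log₁₀(3.230e+09/175) = 72.66 dB.

72.7 dB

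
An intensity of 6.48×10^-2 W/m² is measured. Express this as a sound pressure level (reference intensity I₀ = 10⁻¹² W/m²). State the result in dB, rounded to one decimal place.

108.1 dB

I/I₀ = 6.48×10^-2/10⁻¹² = 6.48×10^10, and L = 10·log₁₀(I/I₀).
L = 10·(0.8116 + 10) = 108.12 dB.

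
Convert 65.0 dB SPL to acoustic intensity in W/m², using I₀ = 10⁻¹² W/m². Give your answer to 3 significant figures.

3.16e-06 W/m²

L = 10·log₁₀(I/I₀) ⇒ I = I₀·10^(L/10) = 10⁻¹² × 10^6.50.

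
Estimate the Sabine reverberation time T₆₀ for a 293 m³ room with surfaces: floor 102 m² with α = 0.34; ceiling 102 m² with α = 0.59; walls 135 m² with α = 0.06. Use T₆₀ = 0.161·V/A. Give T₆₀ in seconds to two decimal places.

Summing Sᵢαᵢ: 102·0.34 + 102·0.59 + 135·0.06 = 102.96 m².
T₆₀ = 0.161 × 293 / 102.96 = 0.458 s.

0.46 s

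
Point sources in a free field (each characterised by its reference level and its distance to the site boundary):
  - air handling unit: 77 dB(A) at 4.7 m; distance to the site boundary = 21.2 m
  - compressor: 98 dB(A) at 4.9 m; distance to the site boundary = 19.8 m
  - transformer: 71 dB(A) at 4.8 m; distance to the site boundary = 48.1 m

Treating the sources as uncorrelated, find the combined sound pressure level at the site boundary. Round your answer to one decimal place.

85.9 dB(A)

First find each source's level at the receiver (point-source: −20·log₁₀(r/r_ref)), then combine on an intensity basis.
air handling unit: 77 − 20·log₁₀(21.2/4.7) = 77 − 13.08 = 63.92 dB(A).
compressor: 98 − 20·log₁₀(19.8/4.9) = 98 − 12.13 = 85.87 dB(A).
transformer: 71 − 20·log₁₀(48.1/4.8) = 71 − 20.02 = 50.98 dB(A).
Σ 10^(L/10) = 3.890e+08 → L_total = 10·log₁₀(3.890e+08) = 85.90 dB(A).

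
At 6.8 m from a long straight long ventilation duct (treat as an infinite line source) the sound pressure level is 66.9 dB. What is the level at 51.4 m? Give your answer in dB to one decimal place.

Cylindrical spreading from a line source gives a 10·log₁₀(r₂/r₁) drop.
L₂ = 66.9 − 10·log₁₀(51.4/6.8) = 66.9 − 8.785 = 58.12 dB.

58.1 dB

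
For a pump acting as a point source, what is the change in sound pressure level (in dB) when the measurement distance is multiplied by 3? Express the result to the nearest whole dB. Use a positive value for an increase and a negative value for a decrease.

-10 dB

A point source loses 6 dB per doubling of distance; generally ΔL = −20·log₁₀(r₂/r₁).
ΔL = −20·log₁₀(3) = -9.54 dB.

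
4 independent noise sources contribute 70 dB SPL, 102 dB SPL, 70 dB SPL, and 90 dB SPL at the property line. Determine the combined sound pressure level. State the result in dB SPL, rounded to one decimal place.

For uncorrelated sources the intensities add, so convert each level to linear form, sum, and take 10·log₁₀ of the total.
Σ 10^(L/10) = 10^(70/10) + 10^(102/10) + 10^(70/10) + 10^(90/10) = 1.687e+10.
L_total = 10·log₁₀(1.687e+10) = 102.27 dB SPL.

102.3 dB SPL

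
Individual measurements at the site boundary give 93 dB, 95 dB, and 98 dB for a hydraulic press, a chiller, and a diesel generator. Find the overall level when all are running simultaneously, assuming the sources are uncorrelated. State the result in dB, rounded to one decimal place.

For uncorrelated sources the intensities add, so convert each level to linear form, sum, and take 10·log₁₀ of the total.
Σ 10^(L/10) = 10^(93/10) + 10^(95/10) + 10^(98/10) = 1.147e+10.
L_total = 10·log₁₀(1.147e+10) = 100.59 dB.

100.6 dB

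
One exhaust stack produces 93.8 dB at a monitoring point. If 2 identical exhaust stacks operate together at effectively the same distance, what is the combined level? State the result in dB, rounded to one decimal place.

96.8 dB

L_total = L₁ + 10·log₁₀ N for N identical incoherent sources.
L_total = 93.8 + 10·log₁₀(2) = 93.8 + 3.010 = 96.81 dB.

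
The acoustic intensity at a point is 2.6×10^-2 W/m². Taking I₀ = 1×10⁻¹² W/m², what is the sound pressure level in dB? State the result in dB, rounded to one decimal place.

104.1 dB

Dividing by I₀ shifts the exponent by 12: I/I₀ = 2.6×10^10.
L = 10·(0.4150 + 10) = 104.15 dB.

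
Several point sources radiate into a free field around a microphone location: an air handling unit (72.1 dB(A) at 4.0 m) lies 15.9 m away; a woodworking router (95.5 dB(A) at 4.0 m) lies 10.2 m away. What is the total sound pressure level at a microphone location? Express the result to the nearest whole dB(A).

Propagate each source to the receiver with L = L_ref − 20·log₁₀(r/r_ref), then add intensities.
air handling unit: 72.1 − 20·log₁₀(15.9/4.0) = 72.1 − 11.99 = 60.11 dB(A).
woodworking router: 95.5 − 20·log₁₀(10.2/4.0) = 95.5 − 8.13 = 87.37 dB(A).
Σ 10^(L/10) = 5.467e+08 → L_total = 10·log₁₀(5.467e+08) = 87.38 dB(A).

87 dB(A)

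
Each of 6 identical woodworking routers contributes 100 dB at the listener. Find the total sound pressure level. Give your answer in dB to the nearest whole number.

L_total = L₁ + 10·log₁₀ N for N identical incoherent sources.
L_total = 100 + 10·log₁₀(6) = 100 + 7.782 = 107.78 dB.

108 dB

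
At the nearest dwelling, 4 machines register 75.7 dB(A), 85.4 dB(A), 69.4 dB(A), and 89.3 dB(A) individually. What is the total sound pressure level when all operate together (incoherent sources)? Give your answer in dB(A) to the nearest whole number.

91 dB(A)

Incoherent sources combine by intensity addition: L_total = 10·log₁₀(Σ 10^(L_i/10)).
Σ 10^(L/10) = 10^(75.7/10) + 10^(85.4/10) + 10^(69.4/10) + 10^(89.3/10) = 1.244e+09.
L_total = 10·log₁₀(1.244e+09) = 90.95 dB(A).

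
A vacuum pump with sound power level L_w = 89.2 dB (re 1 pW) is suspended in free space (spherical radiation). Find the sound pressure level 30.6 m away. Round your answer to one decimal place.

The power spreads over a sphere of area 4π·r², so L_p = L_w − 10·log₁₀(4π·r²).
4π·r² = 1.177e+04 m², 10·log₁₀ of that is 40.707 dB.
L_p = 89.2 − 40.707 = 48.49 dB.

48.5 dB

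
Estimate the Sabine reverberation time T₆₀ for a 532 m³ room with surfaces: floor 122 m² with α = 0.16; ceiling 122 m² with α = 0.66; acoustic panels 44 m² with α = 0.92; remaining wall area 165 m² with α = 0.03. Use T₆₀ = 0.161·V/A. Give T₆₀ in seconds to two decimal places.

Total absorption A = 122·0.16 + 122·0.66 + 44·0.92 + 165·0.03 = 145.47 m² sabins.
T₆₀ = 0.161 × 532 / 145.47 = 0.589 s.

0.59 s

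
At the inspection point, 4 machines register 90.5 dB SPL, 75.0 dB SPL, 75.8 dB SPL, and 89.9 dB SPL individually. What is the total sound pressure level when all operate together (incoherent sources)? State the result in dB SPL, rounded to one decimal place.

Incoherent sources combine by intensity addition: L_total = 10·log₁₀(Σ 10^(L_i/10)).
Σ 10^(L/10) = 10^(90.5/10) + 10^(75.0/10) + 10^(75.8/10) + 10^(89.9/10) = 2.169e+09.
L_total = 10·log₁₀(2.169e+09) = 93.36 dB SPL.

93.4 dB SPL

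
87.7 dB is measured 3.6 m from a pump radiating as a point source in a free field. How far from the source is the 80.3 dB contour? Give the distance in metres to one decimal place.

The 7.4 dB drop corresponds to a distance ratio of 10^(7.4/20) for a point source.
r₂ = 3.6·10^((87.7−80.3)/20) = 3.6·10^(7.4/20) = 8.44 m.

8.4 m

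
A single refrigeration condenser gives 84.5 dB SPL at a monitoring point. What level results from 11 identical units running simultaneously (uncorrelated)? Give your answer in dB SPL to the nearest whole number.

95 dB SPL

With 11 equal, uncorrelated contributions the intensity is 11× that of one unit, giving a rise of 10·log₁₀ 11.
L_total = 84.5 + 10·log₁₀(11) = 84.5 + 10.414 = 94.91 dB SPL.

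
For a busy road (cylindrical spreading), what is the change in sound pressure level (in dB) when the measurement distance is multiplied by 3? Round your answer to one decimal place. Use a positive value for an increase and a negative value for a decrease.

With cylindrical spreading the level changes by −10·log₁₀(r₂/r₁).
ΔL = −10·log₁₀(3) = -4.77 dB.

-4.8 dB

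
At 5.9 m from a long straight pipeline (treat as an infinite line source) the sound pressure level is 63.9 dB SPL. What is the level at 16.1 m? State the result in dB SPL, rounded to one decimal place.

Line-source attenuation: ΔL = 10·log₁₀(r₂/r₁) = 10·log₁₀(16.1/5.9) = 4.360 dB.
L₂ = 63.9 − 10·log₁₀(16.1/5.9) = 63.9 − 4.360 = 59.54 dB SPL.

59.5 dB SPL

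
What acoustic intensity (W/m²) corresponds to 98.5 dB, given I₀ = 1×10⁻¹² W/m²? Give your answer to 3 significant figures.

0.00708 W/m²

I = I₀·10^(L/10) = 10⁻¹² × 10^(98.5/10) = 10^(-2.150).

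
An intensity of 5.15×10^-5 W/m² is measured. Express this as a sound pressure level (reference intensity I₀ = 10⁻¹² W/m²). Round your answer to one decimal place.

77.1 dB

L = 10·log₁₀(I/I₀) = 10·log₁₀(5.15×10^-5/10⁻¹²) = 10·log₁₀(5.15×10^7).
L = 10·(0.7118 + 7) = 77.12 dB.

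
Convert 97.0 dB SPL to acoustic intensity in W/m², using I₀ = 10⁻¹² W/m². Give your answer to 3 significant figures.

I/I₀ = 10^(97.0/10) = 5.012e+09, so I = 5.012e+09 × 10⁻¹² W/m².

0.00501 W/m²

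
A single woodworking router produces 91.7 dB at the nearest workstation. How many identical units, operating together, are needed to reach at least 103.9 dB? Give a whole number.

17

N identical sources give L₁ + 10·log₁₀ N, so require 10·log₁₀ N ≥ 103.9 − 91.7 = 12.2 dB.
N ≥ 10^(12.2/10) = 16.596, so N = 17.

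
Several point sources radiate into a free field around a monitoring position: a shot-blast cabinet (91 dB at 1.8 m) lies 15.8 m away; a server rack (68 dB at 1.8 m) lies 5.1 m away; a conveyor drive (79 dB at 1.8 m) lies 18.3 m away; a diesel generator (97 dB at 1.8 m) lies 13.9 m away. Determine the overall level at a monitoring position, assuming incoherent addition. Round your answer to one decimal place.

Propagate each source to the receiver with L = L_ref − 20·log₁₀(r/r_ref), then add intensities.
shot-blast cabinet: 91 − 20·log₁₀(15.8/1.8) = 91 − 18.87 = 72.13 dB.
server rack: 68 − 20·log₁₀(5.1/1.8) = 68 − 9.05 = 58.95 dB.
conveyor drive: 79 − 20·log₁₀(18.3/1.8) = 79 − 20.14 = 58.86 dB.
diesel generator: 97 − 20·log₁₀(13.9/1.8) = 97 − 17.75 = 79.25 dB.
Σ 10^(L/10) = 1.019e+08 → L_total = 10·log₁₀(1.019e+08) = 80.08 dB.

80.1 dB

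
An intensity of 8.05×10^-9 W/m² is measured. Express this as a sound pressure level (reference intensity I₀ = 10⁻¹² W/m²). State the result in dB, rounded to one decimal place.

39.1 dB

Dividing by I₀ shifts the exponent by 12: I/I₀ = 8.05×10^3.
L = 10·(0.9058 + 3) = 39.06 dB.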